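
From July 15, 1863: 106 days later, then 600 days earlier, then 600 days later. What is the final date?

Adding 106 days from July 15, 1863:
July has 31 days, so 31 − 15 = 16 days remain after July 15, 1863; 106 − 16 = 90 left.
August 1863 has 31 days: 90 − 31 = 59 left.
September 1863 has 30 days: 59 − 30 = 29 left.
29 days into October 1863 → October 29, 1863.
Counting back 600 days from October 29, 1863:
Going back 29 days from October 29, 1863 reaches the end of the previous month; 600 − 29 = 571 left.
September 1863 has 30 days: 571 − 30 = 541 left.
August 1863 has 31 days: 541 − 31 = 510 left.
July 1863 has 31 days: 510 − 31 = 479 left.
June 1863 has 30 days: 479 − 30 = 449 left.
May 1863 has 31 days: 449 − 31 = 418 left.
April 1863 has 30 days: 418 − 30 = 388 left.
March 1863 has 31 days: 388 − 31 = 357 left.
February 1863 has 28 days (1863 is not a leap year): 357 − 28 = 329 left.
January 1863 has 31 days: 329 − 31 = 298 left.
December 1862 has 31 days: 298 − 31 = 267 left.
November 1862 has 30 days: 267 − 30 = 237 left.
October 1862 has 31 days: 237 − 31 = 206 left.
September 1862 has 30 days: 206 − 30 = 176 left.
August 1862 has 31 days: 176 − 31 = 145 left.
July 1862 has 31 days: 145 − 31 = 114 left.
June 1862 has 30 days: 114 − 30 = 84 left.
May 1862 has 31 days: 84 − 31 = 53 left.
April 1862 has 30 days: 53 − 30 = 23 left.
March 1862 has 31 days; 31 − 23 = 8 → March 8, 1862.
Counting forward 600 days from March 8, 1862:
March has 31 days, so 31 − 8 = 23 days remain after March 8, 1862; 600 − 23 = 577 left.
April 1862 has 30 days: 577 − 30 = 547 left.
May 1862 has 31 days: 547 − 31 = 516 left.
June 1862 has 30 days: 516 − 30 = 486 left.
July 1862 has 31 days: 486 − 31 = 455 left.
August 1862 has 31 days: 455 − 31 = 424 left.
September 1862 has 30 days: 424 − 30 = 394 left.
October 1862 has 31 days: 394 − 31 = 363 left.
November 1862 has 30 days: 363 − 30 = 333 left.
December 1862 has 31 days: 333 − 31 = 302 left.
January 1863 has 31 days: 302 − 31 = 271 left.
February 1863 has 28 days (1863 is not a leap year): 271 − 28 = 243 left.
March 1863 has 31 days: 243 − 31 = 212 left.
April 1863 has 30 days: 212 − 30 = 182 left.
May 1863 has 31 days: 182 − 31 = 151 left.
June 1863 has 30 days: 151 − 30 = 121 left.
July 1863 has 31 days: 121 − 31 = 90 left.
August 1863 has 31 days: 90 − 31 = 59 left.
September 1863 has 30 days: 59 − 30 = 29 left.
29 days into October 1863 → October 29, 1863.

October 29, 1863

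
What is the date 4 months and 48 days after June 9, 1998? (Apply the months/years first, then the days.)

November 26, 1998

Advancing 4 months and 48 days from June 9, 1998: first the month/year part, then the days.
month 6 + 4 = 10 → October 1998.
Day 9 is valid in October, giving October 9, 1998.
Now add 48 days from October 9, 1998.
October has 31 days, so 31 − 9 = 22 days remain after October 9, 1998; 48 − 22 = 26 left.
26 days into November 1998 → November 26, 1998.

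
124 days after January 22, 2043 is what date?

May 26, 2043

Adding 124 days from January 22, 2043.
January has 31 days, so 31 − 22 = 9 days remain after January 22, 2043; 124 − 9 = 115 left.
February 2043 has 28 days (2043 is not a leap year): 115 − 28 = 87 left.
March 2043 has 31 days: 87 − 31 = 56 left.
April 2043 has 30 days: 56 − 30 = 26 left.
26 days into May 2043 → May 26, 2043.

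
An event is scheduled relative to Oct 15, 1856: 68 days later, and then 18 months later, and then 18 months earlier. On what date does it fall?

Advancing 68 days from October 15, 1856:
October has 31 days, so 31 − 15 = 16 days remain after October 15, 1856; 68 − 16 = 52 left.
November 1856 has 30 days: 52 − 30 = 22 left.
22 days into December 1856 → December 22, 1856.
Adding 18 months from December 22, 1856:
month 12 + 18 = 30, which is month 6 of year 1858 → June 1858.
Day 22 is valid in June, giving June 22, 1858.
Going back 18 months from June 22, 1858:
month 6 − 18 = -12, which is month 12 of year 1856 → December 1856.
Day 22 is valid in December, giving December 22, 1856.

December 22, 1856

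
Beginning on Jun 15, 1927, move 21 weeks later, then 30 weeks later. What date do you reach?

Counting forward 21 weeks (= 147 days) from June 15, 1927:
June has 30 days, so 30 − 15 = 15 days remain after June 15, 1927; 147 − 15 = 132 left.
July 1927 has 31 days: 132 − 31 = 101 left.
August 1927 has 31 days: 101 − 31 = 70 left.
September 1927 has 30 days: 70 − 30 = 40 left.
October 1927 has 31 days: 40 − 31 = 9 left.
9 days into November 1927 → November 9, 1927.
Counting forward 30 weeks (= 210 days) from November 9, 1927:
November has 30 days, so 30 − 9 = 21 days remain after November 9, 1927; 210 − 21 = 189 left.
December 1927 has 31 days: 189 − 31 = 158 left.
January 1928 has 31 days: 158 − 31 = 127 left.
February 1928 has 29 days (1928 is a leap year): 127 − 29 = 98 left.
March 1928 has 31 days: 98 − 31 = 67 left.
April 1928 has 30 days: 67 − 30 = 37 left.
May 1928 has 31 days: 37 − 31 = 6 left.
6 days into June 1928 → June 6, 1928.

June 6, 1928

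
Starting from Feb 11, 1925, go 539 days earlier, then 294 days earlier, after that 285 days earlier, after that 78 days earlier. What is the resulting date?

November 3, 1921

Subtracting 539 days from February 11, 1925:
Going back 11 days from February 11, 1925 reaches the end of the previous month; 539 − 11 = 528 left.
January 1925 has 31 days: 528 − 31 = 497 left.
December 1924 has 31 days: 497 − 31 = 466 left.
November 1924 has 30 days: 466 − 30 = 436 left.
October 1924 has 31 days: 436 − 31 = 405 left.
September 1924 has 30 days: 405 − 30 = 375 left.
August 1924 has 31 days: 375 − 31 = 344 left.
July 1924 has 31 days: 344 − 31 = 313 left.
June 1924 has 30 days: 313 − 30 = 283 left.
May 1924 has 31 days: 283 − 31 = 252 left.
April 1924 has 30 days: 252 − 30 = 222 left.
March 1924 has 31 days: 222 − 31 = 191 left.
February 1924 has 29 days (1924 is a leap year): 191 − 29 = 162 left.
January 1924 has 31 days: 162 − 31 = 131 left.
December 1923 has 31 days: 131 − 31 = 100 left.
November 1923 has 30 days: 100 − 30 = 70 left.
October 1923 has 31 days: 70 − 31 = 39 left.
September 1923 has 30 days: 39 − 30 = 9 left.
August 1923 has 31 days; 31 − 9 = 22 → August 22, 1923.
Subtracting 294 days from August 22, 1923:
Going back 22 days from August 22, 1923 reaches the end of the previous month; 294 − 22 = 272 left.
July 1923 has 31 days: 272 − 31 = 241 left.
June 1923 has 30 days: 241 − 30 = 211 left.
May 1923 has 31 days: 211 − 31 = 180 left.
April 1923 has 30 days: 180 − 30 = 150 left.
March 1923 has 31 days: 150 − 31 = 119 left.
February 1923 has 28 days (1923 is not a leap year): 119 − 28 = 91 left.
January 1923 has 31 days: 91 − 31 = 60 left.
December 1922 has 31 days: 60 − 31 = 29 left.
November 1922 has 30 days; 30 − 29 = 1 → November 1, 1922.
Going back 285 days from November 1, 1922:
Going back 1 day from November 1, 1922 reaches the end of the previous month; 285 − 1 = 284 left.
October 1922 has 31 days: 284 − 31 = 253 left.
September 1922 has 30 days: 253 − 30 = 223 left.
August 1922 has 31 days: 223 − 31 = 192 left.
July 1922 has 31 days: 192 − 31 = 161 left.
June 1922 has 30 days: 161 − 30 = 131 left.
May 1922 has 31 days: 131 − 31 = 100 left.
April 1922 has 30 days: 100 − 30 = 70 left.
March 1922 has 31 days: 70 − 31 = 39 left.
February 1922 has 28 days (1922 is not a leap year): 39 − 28 = 11 left.
January 1922 has 31 days; 31 − 11 = 20 → January 20, 1922.
Counting back 78 days from January 20, 1922:
Going back 20 days from January 20, 1922 reaches the end of the previous month; 78 − 20 = 58 left.
December 1921 has 31 days: 58 − 31 = 27 left.
November 1921 has 30 days; 30 − 27 = 3 → November 3, 1921.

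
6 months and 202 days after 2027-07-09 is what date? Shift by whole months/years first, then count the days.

July 29, 2028

Adding 6 months and 202 days from July 9, 2027: first the month/year part, then the days.
month 7 + 6 = 13, which is month 1 of year 2028 → January 2028.
Day 9 is valid in January, giving January 9, 2028.
Now add 202 days from January 9, 2028.
January has 31 days, so 31 − 9 = 22 days remain after January 9, 2028; 202 − 22 = 180 left.
February 2028 has 29 days (2028 is a leap year): 180 − 29 = 151 left.
March 2028 has 31 days: 151 − 31 = 120 left.
April 2028 has 30 days: 120 − 30 = 90 left.
May 2028 has 31 days: 90 − 31 = 59 left.
June 2028 has 30 days: 59 − 30 = 29 left.
29 days into July 2028 → July 29, 2028.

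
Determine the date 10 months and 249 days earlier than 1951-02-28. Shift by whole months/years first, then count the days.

Going back 10 months and 249 days from February 28, 1951: first the month/year part, then the days.
month 2 − 10 = -8, which is month 4 of year 1950 → April 1950.
Day 28 is valid in April, giving April 28, 1950.
Now subtract 249 days from April 28, 1950.
Going back 28 days from April 28, 1950 reaches the end of the previous month; 249 − 28 = 221 left.
March 1950 has 31 days: 221 − 31 = 190 left.
February 1950 has 28 days (1950 is not a leap year): 190 − 28 = 162 left.
January 1950 has 31 days: 162 − 31 = 131 left.
December 1949 has 31 days: 131 − 31 = 100 left.
November 1949 has 30 days: 100 − 30 = 70 left.
October 1949 has 31 days: 70 − 31 = 39 left.
September 1949 has 30 days: 39 − 30 = 9 left.
August 1949 has 31 days; 31 − 9 = 22 → August 22, 1949.

August 22, 1949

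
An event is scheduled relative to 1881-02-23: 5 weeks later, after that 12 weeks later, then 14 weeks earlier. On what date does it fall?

Adding 5 weeks (= 35 days) from February 23, 1881:
February has 28 days, so 28 − 23 = 5 days remain after February 23, 1881; 35 − 5 = 30 left.
30 days into March 1881 → March 30, 1881.
Counting forward 12 weeks (= 84 days) from March 30, 1881:
March has 31 days, so 31 − 30 = 1 day remains after March 30, 1881; 84 − 1 = 83 left.
April 1881 has 30 days: 83 − 30 = 53 left.
May 1881 has 31 days: 53 − 31 = 22 left.
22 days into June 1881 → June 22, 1881.
Counting back 14 weeks (= 98 days) from June 22, 1881:
Going back 22 days from June 22, 1881 reaches the end of the previous month; 98 − 22 = 76 left.
May 1881 has 31 days: 76 − 31 = 45 left.
April 1881 has 30 days: 45 − 30 = 15 left.
March 1881 has 31 days; 31 − 15 = 16 → March 16, 1881.

March 16, 1881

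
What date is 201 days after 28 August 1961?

Advancing 201 days from August 28, 1961.
August has 31 days, so 31 − 28 = 3 days remain after August 28, 1961; 201 − 3 = 198 left.
September 1961 has 30 days: 198 − 30 = 168 left.
October 1961 has 31 days: 168 − 31 = 137 left.
November 1961 has 30 days: 137 − 30 = 107 left.
December 1961 has 31 days: 107 − 31 = 76 left.
January 1962 has 31 days: 76 − 31 = 45 left.
February 1962 has 28 days (1962 is not a leap year): 45 − 28 = 17 left.
17 days into March 1962 → March 17, 1962.

March 17, 1962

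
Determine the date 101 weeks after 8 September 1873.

Advancing 101 weeks = 707 days from September 8, 1873.
September has 30 days, so 30 − 8 = 22 days remain after September 8, 1873; 707 − 22 = 685 left.
October 1873 has 31 days: 685 − 31 = 654 left.
November 1873 has 30 days: 654 − 30 = 624 left.
December 1873 has 31 days: 624 − 31 = 593 left.
January 1874 has 31 days: 593 − 31 = 562 left.
February 1874 has 28 days (1874 is not a leap year): 562 − 28 = 534 left.
March 1874 has 31 days: 534 − 31 = 503 left.
April 1874 has 30 days: 503 − 30 = 473 left.
May 1874 has 31 days: 473 − 31 = 442 left.
June 1874 has 30 days: 442 − 30 = 412 left.
July 1874 has 31 days: 412 − 31 = 381 left.
August 1874 has 31 days: 381 − 31 = 350 left.
September 1874 has 30 days: 350 − 30 = 320 left.
October 1874 has 31 days: 320 − 31 = 289 left.
November 1874 has 30 days: 289 − 30 = 259 left.
December 1874 has 31 days: 259 − 31 = 228 left.
January 1875 has 31 days: 228 − 31 = 197 left.
February 1875 has 28 days (1875 is not a leap year): 197 − 28 = 169 left.
March 1875 has 31 days: 169 − 31 = 138 left.
April 1875 has 30 days: 138 − 30 = 108 left.
May 1875 has 31 days: 108 − 31 = 77 left.
June 1875 has 30 days: 77 − 30 = 47 left.
July 1875 has 31 days: 47 − 31 = 16 left.
16 days into August 1875 → August 16, 1875.

August 16, 1875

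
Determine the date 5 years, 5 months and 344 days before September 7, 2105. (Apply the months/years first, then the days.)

Counting back 5 years, 5 months and 344 days from September 7, 2105: first the month/year part, then the days.
-5 years → 2100; month 9 − 5 = 4 → April 2100.
Day 7 is valid in April, giving April 7, 2100.
Now subtract 344 days from April 7, 2100.
Going back 7 days from April 7, 2100 reaches the end of the previous month; 344 − 7 = 337 left.
March 2100 has 31 days: 337 − 31 = 306 left.
February 2100 has 28 days (2100 is not a leap year (divisible by 100 but not 400)): 306 − 28 = 278 left.
January 2100 has 31 days: 278 − 31 = 247 left.
December 2099 has 31 days: 247 − 31 = 216 left.
November 2099 has 30 days: 216 − 30 = 186 left.
October 2099 has 31 days: 186 − 31 = 155 left.
September 2099 has 30 days: 155 − 30 = 125 left.
August 2099 has 31 days: 125 − 31 = 94 left.
July 2099 has 31 days: 94 − 31 = 63 left.
June 2099 has 30 days: 63 − 30 = 33 left.
May 2099 has 31 days: 33 − 31 = 2 left.
April 2099 has 30 days; 30 − 2 = 28 → April 28, 2099.

April 28, 2099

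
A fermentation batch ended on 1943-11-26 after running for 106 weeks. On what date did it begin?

Counting back 106 weeks = 742 days from November 26, 1943.
Going back 26 days from November 26, 1943 reaches the end of the previous month; 742 − 26 = 716 left.
October 1943 has 31 days: 716 − 31 = 685 left.
September 1943 has 30 days: 685 − 30 = 655 left.
August 1943 has 31 days: 655 − 31 = 624 left.
July 1943 has 31 days: 624 − 31 = 593 left.
June 1943 has 30 days: 593 − 30 = 563 left.
May 1943 has 31 days: 563 − 31 = 532 left.
April 1943 has 30 days: 532 − 30 = 502 left.
March 1943 has 31 days: 502 − 31 = 471 left.
February 1943 has 28 days (1943 is not a leap year): 471 − 28 = 443 left.
January 1943 has 31 days: 443 − 31 = 412 left.
December 1942 has 31 days: 412 − 31 = 381 left.
November 1942 has 30 days: 381 − 30 = 351 left.
October 1942 has 31 days: 351 − 31 = 320 left.
September 1942 has 30 days: 320 − 30 = 290 left.
August 1942 has 31 days: 290 − 31 = 259 left.
July 1942 has 31 days: 259 − 31 = 228 left.
June 1942 has 30 days: 228 − 30 = 198 left.
May 1942 has 31 days: 198 − 31 = 167 left.
April 1942 has 30 days: 167 − 30 = 137 left.
March 1942 has 31 days: 137 − 31 = 106 left.
February 1942 has 28 days (1942 is not a leap year): 106 − 28 = 78 left.
January 1942 has 31 days: 78 − 31 = 47 left.
December 1941 has 31 days: 47 − 31 = 16 left.
November 1941 has 30 days; 30 − 16 = 14 → November 14, 1941.

November 14, 1941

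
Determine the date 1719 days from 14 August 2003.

Counting forward 1719 days from August 14, 2003.
August has 31 days, so 31 − 14 = 17 days remain after August 14, 2003; 1719 − 17 = 1702 left.
September 2003 has 30 days: 1702 − 30 = 1672 left.
October 2003 has 31 days: 1672 − 31 = 1641 left.
November 2003 has 30 days: 1641 − 30 = 1611 left.
December 2003 has 31 days: 1611 − 31 = 1580 left.
January 2004 has 31 days: 1580 − 31 = 1549 left.
February 2004 has 29 days (2004 is a leap year): 1549 − 29 = 1520 left.
March 2004 has 31 days: 1520 − 31 = 1489 left.
April 2004 has 30 days: 1489 − 30 = 1459 left.
May 2004 has 31 days: 1459 − 31 = 1428 left.
June 2004 has 30 days: 1428 − 30 = 1398 left.
July 2004 has 31 days: 1398 − 31 = 1367 left.
August 2004 has 31 days: 1367 − 31 = 1336 left.
September 2004 has 30 days: 1336 − 30 = 1306 left.
October 2004 has 31 days: 1306 − 31 = 1275 left.
November 2004 has 30 days: 1275 − 30 = 1245 left.
December 2004 has 31 days: 1245 − 31 = 1214 left.
January 2005 has 31 days: 1214 − 31 = 1183 left.
February 2005 has 28 days (2005 is not a leap year): 1183 − 28 = 1155 left.
March 2005 has 31 days: 1155 − 31 = 1124 left.
April 2005 has 30 days: 1124 − 30 = 1094 left.
May 2005 has 31 days: 1094 − 31 = 1063 left.
June 2005 has 30 days: 1063 − 30 = 1033 left.
July 2005 has 31 days: 1033 − 31 = 1002 left.
August 2005 has 31 days: 1002 − 31 = 971 left.
September 2005 has 30 days: 971 − 30 = 941 left.
October 2005 has 31 days: 941 − 31 = 910 left.
November 2005 has 30 days: 910 − 30 = 880 left.
December 2005 has 31 days: 880 − 31 = 849 left.
January 2006 has 31 days: 849 − 31 = 818 left.
February 2006 has 28 days (2006 is not a leap year): 818 − 28 = 790 left.
March 2006 has 31 days: 790 − 31 = 759 left.
April 2006 has 30 days: 759 − 30 = 729 left.
May 2006 has 31 days: 729 − 31 = 698 left.
June 2006 has 30 days: 698 − 30 = 668 left.
July 2006 has 31 days: 668 − 31 = 637 left.
August 2006 has 31 days: 637 − 31 = 606 left.
September 2006 has 30 days: 606 − 30 = 576 left.
October 2006 has 31 days: 576 − 31 = 545 left.
November 2006 has 30 days: 545 − 30 = 515 left.
December 2006 has 31 days: 515 − 31 = 484 left.
January 2007 has 31 days: 484 − 31 = 453 left.
February 2007 has 28 days (2007 is not a leap year): 453 − 28 = 425 left.
March 2007 has 31 days: 425 − 31 = 394 left.
April 2007 has 30 days: 394 − 30 = 364 left.
May 2007 has 31 days: 364 − 31 = 333 left.
June 2007 has 30 days: 333 − 30 = 303 left.
July 2007 has 31 days: 303 − 31 = 272 left.
August 2007 has 31 days: 272 − 31 = 241 left.
September 2007 has 30 days: 241 − 30 = 211 left.
October 2007 has 31 days: 211 − 31 = 180 left.
November 2007 has 30 days: 180 − 30 = 150 left.
December 2007 has 31 days: 150 − 31 = 119 left.
January 2008 has 31 days: 119 − 31 = 88 left.
February 2008 has 29 days (2008 is a leap year): 88 − 29 = 59 left.
March 2008 has 31 days: 59 − 31 = 28 left.
28 days into April 2008 → April 28, 2008.

April 28, 2008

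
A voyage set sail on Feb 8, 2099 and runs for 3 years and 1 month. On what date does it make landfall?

Advancing 3 years and 1 month from February 8, 2099.
+3 years → 2102; month 2 + 1 = 3 → March 2102.
Day 8 is valid in March, giving March 8, 2102.

March 8, 2102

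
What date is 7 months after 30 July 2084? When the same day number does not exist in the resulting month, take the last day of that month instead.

February 28, 2085

Adding 7 months from July 30, 2084.
month 7 + 7 = 14, which is month 2 of year 2085 → February 2085.
February 2085 has only 28 days (2085 is not a leap year — relevant if February), and the start was day 30, so the date clamps to February 28, 2085.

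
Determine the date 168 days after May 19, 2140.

November 3, 2140

Adding 168 days from May 19, 2140.
May has 31 days, so 31 − 19 = 12 days remain after May 19, 2140; 168 − 12 = 156 left.
June 2140 has 30 days: 156 − 30 = 126 left.
July 2140 has 31 days: 126 − 31 = 95 left.
August 2140 has 31 days: 95 − 31 = 64 left.
September 2140 has 30 days: 64 − 30 = 34 left.
October 2140 has 31 days: 34 − 31 = 3 left.
3 days into November 2140 → November 3, 2140.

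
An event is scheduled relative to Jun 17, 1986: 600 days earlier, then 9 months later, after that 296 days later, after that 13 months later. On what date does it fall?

June 17, 1987

Going back 600 days from June 17, 1986:
Going back 17 days from June 17, 1986 reaches the end of the previous month; 600 − 17 = 583 left.
May 1986 has 31 days: 583 − 31 = 552 left.
April 1986 has 30 days: 552 − 30 = 522 left.
March 1986 has 31 days: 522 − 31 = 491 left.
February 1986 has 28 days (1986 is not a leap year): 491 − 28 = 463 left.
January 1986 has 31 days: 463 − 31 = 432 left.
December 1985 has 31 days: 432 − 31 = 401 left.
November 1985 has 30 days: 401 − 30 = 371 left.
October 1985 has 31 days: 371 − 31 = 340 left.
September 1985 has 30 days: 340 − 30 = 310 left.
August 1985 has 31 days: 310 − 31 = 279 left.
July 1985 has 31 days: 279 − 31 = 248 left.
June 1985 has 30 days: 248 − 30 = 218 left.
May 1985 has 31 days: 218 − 31 = 187 left.
April 1985 has 30 days: 187 − 30 = 157 left.
March 1985 has 31 days: 157 − 31 = 126 left.
February 1985 has 28 days (1985 is not a leap year): 126 − 28 = 98 left.
January 1985 has 31 days: 98 − 31 = 67 left.
December 1984 has 31 days: 67 − 31 = 36 left.
November 1984 has 30 days: 36 − 30 = 6 left.
October 1984 has 31 days; 31 − 6 = 25 → October 25, 1984.
Advancing 9 months from October 25, 1984:
month 10 + 9 = 19, which is month 7 of year 1985 → July 1985.
Day 25 is valid in July, giving July 25, 1985.
Advancing 296 days from July 25, 1985:
July has 31 days, so 31 − 25 = 6 days remain after July 25, 1985; 296 − 6 = 290 left.
August 1985 has 31 days: 290 − 31 = 259 left.
September 1985 has 30 days: 259 − 30 = 229 left.
October 1985 has 31 days: 229 − 31 = 198 left.
November 1985 has 30 days: 198 − 30 = 168 left.
December 1985 has 31 days: 168 − 31 = 137 left.
January 1986 has 31 days: 137 − 31 = 106 left.
February 1986 has 28 days (1986 is not a leap year): 106 − 28 = 78 left.
March 1986 has 31 days: 78 − 31 = 47 left.
April 1986 has 30 days: 47 − 30 = 17 left.
17 days into May 1986 → May 17, 1986.
Counting forward 13 months from May 17, 1986:
month 5 + 13 = 18, which is month 6 of year 1987 → June 1987.
Day 17 is valid in June, giving June 17, 1987.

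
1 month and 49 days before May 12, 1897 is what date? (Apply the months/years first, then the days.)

February 22, 1897

Counting back 1 month and 49 days from May 12, 1897: first the month/year part, then the days.
month 5 − 1 = 4 → April 1897.
Day 12 is valid in April, giving April 12, 1897.
Now subtract 49 days from April 12, 1897.
Going back 12 days from April 12, 1897 reaches the end of the previous month; 49 − 12 = 37 left.
March 1897 has 31 days: 37 − 31 = 6 left.
February 1897 has 28 days; 28 − 6 = 22 → February 22, 1897.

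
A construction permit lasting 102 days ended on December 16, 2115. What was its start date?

Counting back 102 days from December 16, 2115.
Going back 16 days from December 16, 2115 reaches the end of the previous month; 102 − 16 = 86 left.
November 2115 has 30 days: 86 − 30 = 56 left.
October 2115 has 31 days: 56 − 31 = 25 left.
September 2115 has 30 days; 30 − 25 = 5 → September 5, 2115.

September 5, 2115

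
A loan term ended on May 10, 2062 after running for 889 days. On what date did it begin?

December 3, 2059

Subtracting 889 days from May 10, 2062.
Going back 10 days from May 10, 2062 reaches the end of the previous month; 889 − 10 = 879 left.
April 2062 has 30 days: 879 − 30 = 849 left.
March 2062 has 31 days: 849 − 31 = 818 left.
February 2062 has 28 days (2062 is not a leap year): 818 − 28 = 790 left.
January 2062 has 31 days: 790 − 31 = 759 left.
December 2061 has 31 days: 759 − 31 = 728 left.
November 2061 has 30 days: 728 − 30 = 698 left.
October 2061 has 31 days: 698 − 31 = 667 left.
September 2061 has 30 days: 667 − 30 = 637 left.
August 2061 has 31 days: 637 − 31 = 606 left.
July 2061 has 31 days: 606 − 31 = 575 left.
June 2061 has 30 days: 575 − 30 = 545 left.
May 2061 has 31 days: 545 − 31 = 514 left.
April 2061 has 30 days: 514 − 30 = 484 left.
March 2061 has 31 days: 484 − 31 = 453 left.
February 2061 has 28 days (2061 is not a leap year): 453 − 28 = 425 left.
January 2061 has 31 days: 425 − 31 = 394 left.
December 2060 has 31 days: 394 − 31 = 363 left.
November 2060 has 30 days: 363 − 30 = 333 left.
October 2060 has 31 days: 333 − 31 = 302 left.
September 2060 has 30 days: 302 − 30 = 272 left.
August 2060 has 31 days: 272 − 31 = 241 left.
July 2060 has 31 days: 241 − 31 = 210 left.
June 2060 has 30 days: 210 − 30 = 180 left.
May 2060 has 31 days: 180 − 31 = 149 left.
April 2060 has 30 days: 149 − 30 = 119 left.
March 2060 has 31 days: 119 − 31 = 88 left.
February 2060 has 29 days (2060 is a leap year): 88 − 29 = 59 left.
January 2060 has 31 days: 59 − 31 = 28 left.
December 2059 has 31 days; 31 − 28 = 3 → December 3, 2059.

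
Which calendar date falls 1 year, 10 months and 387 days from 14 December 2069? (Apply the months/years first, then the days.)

Counting forward 1 year, 10 months and 387 days from December 14, 2069: first the month/year part, then the days.
+1 year → 2070; month 12 + 10 = 22, which is month 10 of year 2071 → October 2071.
Day 14 is valid in October, giving October 14, 2071.
Now add 387 days from October 14, 2071.
October has 31 days, so 31 − 14 = 17 days remain after October 14, 2071; 387 − 17 = 370 left.
November 2071 has 30 days: 370 − 30 = 340 left.
December 2071 has 31 days: 340 − 31 = 309 left.
January 2072 has 31 days: 309 − 31 = 278 left.
February 2072 has 29 days (2072 is a leap year): 278 − 29 = 249 left.
March 2072 has 31 days: 249 − 31 = 218 left.
April 2072 has 30 days: 218 − 30 = 188 left.
May 2072 has 31 days: 188 − 31 = 157 left.
June 2072 has 30 days: 157 − 30 = 127 left.
July 2072 has 31 days: 127 − 31 = 96 left.
August 2072 has 31 days: 96 − 31 = 65 left.
September 2072 has 30 days: 65 − 30 = 35 left.
October 2072 has 31 days: 35 − 31 = 4 left.
4 days into November 2072 → November 4, 2072.

November 4, 2072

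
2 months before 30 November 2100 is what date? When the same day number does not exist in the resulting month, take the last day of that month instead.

September 30, 2100

Subtracting 2 months from November 30, 2100.
month 11 − 2 = 9 → September 2100.
Day 30 is valid in September, giving September 30, 2100.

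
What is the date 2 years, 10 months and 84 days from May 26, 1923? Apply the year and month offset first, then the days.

Counting forward 2 years, 10 months and 84 days from May 26, 1923: first the month/year part, then the days.
+2 years → 1925; month 5 + 10 = 15, which is month 3 of year 1926 → March 1926.
Day 26 is valid in March, giving March 26, 1926.
Now add 84 days from March 26, 1926.
March has 31 days, so 31 − 26 = 5 days remain after March 26, 1926; 84 − 5 = 79 left.
April 1926 has 30 days: 79 − 30 = 49 left.
May 1926 has 31 days: 49 − 31 = 18 left.
18 days into June 1926 → June 18, 1926.

June 18, 1926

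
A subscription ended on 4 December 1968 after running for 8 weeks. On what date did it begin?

Counting back 8 weeks = 56 days from December 4, 1968.
Going back 4 days from December 4, 1968 reaches the end of the previous month; 56 − 4 = 52 left.
November 1968 has 30 days: 52 − 30 = 22 left.
October 1968 has 31 days; 31 − 22 = 9 → October 9, 1968.

October 9, 1968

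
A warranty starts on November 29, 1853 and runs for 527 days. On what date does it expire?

May 10, 1855

Counting forward 527 days from November 29, 1853.
November has 30 days, so 30 − 29 = 1 day remains after November 29, 1853; 527 − 1 = 526 left.
December 1853 has 31 days: 526 − 31 = 495 left.
January 1854 has 31 days: 495 − 31 = 464 left.
February 1854 has 28 days (1854 is not a leap year): 464 − 28 = 436 left.
March 1854 has 31 days: 436 − 31 = 405 left.
April 1854 has 30 days: 405 − 30 = 375 left.
May 1854 has 31 days: 375 − 31 = 344 left.
June 1854 has 30 days: 344 − 30 = 314 left.
July 1854 has 31 days: 314 − 31 = 283 left.
August 1854 has 31 days: 283 − 31 = 252 left.
September 1854 has 30 days: 252 − 30 = 222 left.
October 1854 has 31 days: 222 − 31 = 191 left.
November 1854 has 30 days: 191 − 30 = 161 left.
December 1854 has 31 days: 161 − 31 = 130 left.
January 1855 has 31 days: 130 − 31 = 99 left.
February 1855 has 28 days (1855 is not a leap year): 99 − 28 = 71 left.
March 1855 has 31 days: 71 − 31 = 40 left.
April 1855 has 30 days: 40 − 30 = 10 left.
10 days into May 1855 → May 10, 1855.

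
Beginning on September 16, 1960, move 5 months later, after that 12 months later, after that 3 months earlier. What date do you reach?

November 16, 1961

Adding 5 months from September 16, 1960:
month 9 + 5 = 14, which is month 2 of year 1961 → February 1961.
Day 16 is valid in February, giving February 16, 1961.
Advancing 12 months from February 16, 1961:
month 2 + 12 = 14, which is month 2 of year 1962 → February 1962.
Day 16 is valid in February, giving February 16, 1962.
Counting back 3 months from February 16, 1962:
month 2 − 3 = -1, which is month 11 of year 1961 → November 1961.
Day 16 is valid in November, giving November 16, 1961.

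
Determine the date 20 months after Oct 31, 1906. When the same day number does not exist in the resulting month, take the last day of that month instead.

Advancing 20 months from October 31, 1906.
month 10 + 20 = 30, which is month 6 of year 1908 → June 1908.
June 1908 has only 30 days and the start was day 31, so the date clamps to June 30, 1908.

June 30, 1908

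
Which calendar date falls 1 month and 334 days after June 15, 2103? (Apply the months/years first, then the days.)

June 13, 2104

Advancing 1 month and 334 days from June 15, 2103: first the month/year part, then the days.
month 6 + 1 = 7 → July 2103.
Day 15 is valid in July, giving July 15, 2103.
Now add 334 days from July 15, 2103.
July has 31 days, so 31 − 15 = 16 days remain after July 15, 2103; 334 − 16 = 318 left.
August 2103 has 31 days: 318 − 31 = 287 left.
September 2103 has 30 days: 287 − 30 = 257 left.
October 2103 has 31 days: 257 − 31 = 226 left.
November 2103 has 30 days: 226 − 30 = 196 left.
December 2103 has 31 days: 196 − 31 = 165 left.
January 2104 has 31 days: 165 − 31 = 134 left.
February 2104 has 29 days (2104 is a leap year): 134 − 29 = 105 left.
March 2104 has 31 days: 105 − 31 = 74 left.
April 2104 has 30 days: 74 − 30 = 44 left.
May 2104 has 31 days: 44 − 31 = 13 left.
13 days into June 2104 → June 13, 2104.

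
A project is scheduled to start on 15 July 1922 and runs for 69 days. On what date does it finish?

Adding 69 days from July 15, 1922.
July has 31 days, so 31 − 15 = 16 days remain after July 15, 1922; 69 − 16 = 53 left.
August 1922 has 31 days: 53 − 31 = 22 left.
22 days into September 1922 → September 22, 1922.

September 22, 1922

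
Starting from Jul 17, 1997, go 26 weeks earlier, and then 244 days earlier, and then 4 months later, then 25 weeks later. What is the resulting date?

Counting back 26 weeks (= 182 days) from July 17, 1997:
Going back 17 days from July 17, 1997 reaches the end of the previous month; 182 − 17 = 165 left.
June 1997 has 30 days: 165 − 30 = 135 left.
May 1997 has 31 days: 135 − 31 = 104 left.
April 1997 has 30 days: 104 − 30 = 74 left.
March 1997 has 31 days: 74 − 31 = 43 left.
February 1997 has 28 days (1997 is not a leap year): 43 − 28 = 15 left.
January 1997 has 31 days; 31 − 15 = 16 → January 16, 1997.
Subtracting 244 days from January 16, 1997:
Going back 16 days from January 16, 1997 reaches the end of the previous month; 244 − 16 = 228 left.
December 1996 has 31 days: 228 − 31 = 197 left.
November 1996 has 30 days: 197 − 30 = 167 left.
October 1996 has 31 days: 167 − 31 = 136 left.
September 1996 has 30 days: 136 − 30 = 106 left.
August 1996 has 31 days: 106 − 31 = 75 left.
July 1996 has 31 days: 75 − 31 = 44 left.
June 1996 has 30 days: 44 − 30 = 14 left.
May 1996 has 31 days; 31 − 14 = 17 → May 17, 1996.
Counting forward 4 months from May 17, 1996:
month 5 + 4 = 9 → September 1996.
Day 17 is valid in September, giving September 17, 1996.
Counting forward 25 weeks (= 175 days) from September 17, 1996:
September has 30 days, so 30 − 17 = 13 days remain after September 17, 1996; 175 − 13 = 162 left.
October 1996 has 31 days: 162 − 31 = 131 left.
November 1996 has 30 days: 131 − 30 = 101 left.
December 1996 has 31 days: 101 − 31 = 70 left.
January 1997 has 31 days: 70 − 31 = 39 left.
February 1997 has 28 days (1997 is not a leap year): 39 − 28 = 11 left.
11 days into March 1997 → March 11, 1997.

March 11, 1997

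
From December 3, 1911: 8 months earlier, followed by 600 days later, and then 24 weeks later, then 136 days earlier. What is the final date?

Going back 8 months from December 3, 1911:
month 12 − 8 = 4 → April 1911.
Day 3 is valid in April, giving April 3, 1911.
Adding 600 days from April 3, 1911:
April has 30 days, so 30 − 3 = 27 days remain after April 3, 1911; 600 − 27 = 573 left.
May 1911 has 31 days: 573 − 31 = 542 left.
June 1911 has 30 days: 542 − 30 = 512 left.
July 1911 has 31 days: 512 − 31 = 481 left.
August 1911 has 31 days: 481 − 31 = 450 left.
September 1911 has 30 days: 450 − 30 = 420 left.
October 1911 has 31 days: 420 − 31 = 389 left.
November 1911 has 30 days: 389 − 30 = 359 left.
December 1911 has 31 days: 359 − 31 = 328 left.
January 1912 has 31 days: 328 − 31 = 297 left.
February 1912 has 29 days (1912 is a leap year): 297 − 29 = 268 left.
March 1912 has 31 days: 268 − 31 = 237 left.
April 1912 has 30 days: 237 − 30 = 207 left.
May 1912 has 31 days: 207 − 31 = 176 left.
June 1912 has 30 days: 176 − 30 = 146 left.
July 1912 has 31 days: 146 − 31 = 115 left.
August 1912 has 31 days: 115 − 31 = 84 left.
September 1912 has 30 days: 84 − 30 = 54 left.
October 1912 has 31 days: 54 − 31 = 23 left.
23 days into November 1912 → November 23, 1912.
Adding 24 weeks (= 168 days) from November 23, 1912:
November has 30 days, so 30 − 23 = 7 days remain after November 23, 1912; 168 − 7 = 161 left.
December 1912 has 31 days: 161 − 31 = 130 left.
January 1913 has 31 days: 130 − 31 = 99 left.
February 1913 has 28 days (1913 is not a leap year): 99 − 28 = 71 left.
March 1913 has 31 days: 71 − 31 = 40 left.
April 1913 has 30 days: 40 − 30 = 10 left.
10 days into May 1913 → May 10, 1913.
Counting back 136 days from May 10, 1913:
Going back 10 days from May 10, 1913 reaches the end of the previous month; 136 − 10 = 126 left.
April 1913 has 30 days: 126 − 30 = 96 left.
March 1913 has 31 days: 96 − 31 = 65 left.
February 1913 has 28 days (1913 is not a leap year): 65 − 28 = 37 left.
January 1913 has 31 days: 37 − 31 = 6 left.
December 1912 has 31 days; 31 − 6 = 25 → December 25, 1912.

December 25, 1912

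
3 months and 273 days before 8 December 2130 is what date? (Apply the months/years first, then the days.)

Counting back 3 months and 273 days from December 8, 2130: first the month/year part, then the days.
month 12 − 3 = 9 → September 2130.
Day 8 is valid in September, giving September 8, 2130.
Now subtract 273 days from September 8, 2130.
Going back 8 days from September 8, 2130 reaches the end of the previous month; 273 − 8 = 265 left.
August 2130 has 31 days: 265 − 31 = 234 left.
July 2130 has 31 days: 234 − 31 = 203 left.
June 2130 has 30 days: 203 − 30 = 173 left.
May 2130 has 31 days: 173 − 31 = 142 left.
April 2130 has 30 days: 142 − 30 = 112 left.
March 2130 has 31 days: 112 − 31 = 81 left.
February 2130 has 28 days (2130 is not a leap year): 81 − 28 = 53 left.
January 2130 has 31 days: 53 − 31 = 22 left.
December 2129 has 31 days; 31 − 22 = 9 → December 9, 2129.

December 9, 2129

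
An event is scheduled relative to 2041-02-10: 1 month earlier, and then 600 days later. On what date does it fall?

Going back 1 month from February 10, 2041:
month 2 − 1 = 1 → January 2041.
Day 10 is valid in January, giving January 10, 2041.
Adding 600 days from January 10, 2041:
January has 31 days, so 31 − 10 = 21 days remain after January 10, 2041; 600 − 21 = 579 left.
February 2041 has 28 days (2041 is not a leap year): 579 − 28 = 551 left.
March 2041 has 31 days: 551 − 31 = 520 left.
April 2041 has 30 days: 520 − 30 = 490 left.
May 2041 has 31 days: 490 − 31 = 459 left.
June 2041 has 30 days: 459 − 30 = 429 left.
July 2041 has 31 days: 429 − 31 = 398 left.
August 2041 has 31 days: 398 − 31 = 367 left.
September 2041 has 30 days: 367 − 30 = 337 left.
October 2041 has 31 days: 337 − 31 = 306 left.
November 2041 has 30 days: 306 − 30 = 276 left.
December 2041 has 31 days: 276 − 31 = 245 left.
January 2042 has 31 days: 245 − 31 = 214 left.
February 2042 has 28 days (2042 is not a leap year): 214 − 28 = 186 left.
March 2042 has 31 days: 186 − 31 = 155 left.
April 2042 has 30 days: 155 − 30 = 125 left.
May 2042 has 31 days: 125 − 31 = 94 left.
June 2042 has 30 days: 94 − 30 = 64 left.
July 2042 has 31 days: 64 − 31 = 33 left.
August 2042 has 31 days: 33 − 31 = 2 left.
2 days into September 2042 → September 2, 2042.

September 2, 2042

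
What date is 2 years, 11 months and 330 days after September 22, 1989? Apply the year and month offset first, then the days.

July 18, 1993

Adding 2 years, 11 months and 330 days from September 22, 1989: first the month/year part, then the days.
+2 years → 1991; month 9 + 11 = 20, which is month 8 of year 1992 → August 1992.
Day 22 is valid in August, giving August 22, 1992.
Now add 330 days from August 22, 1992.
August has 31 days, so 31 − 22 = 9 days remain after August 22, 1992; 330 − 9 = 321 left.
September 1992 has 30 days: 321 − 30 = 291 left.
October 1992 has 31 days: 291 − 31 = 260 left.
November 1992 has 30 days: 260 − 30 = 230 left.
December 1992 has 31 days: 230 − 31 = 199 left.
January 1993 has 31 days: 199 − 31 = 168 left.
February 1993 has 28 days (1993 is not a leap year): 168 − 28 = 140 left.
March 1993 has 31 days: 140 − 31 = 109 left.
April 1993 has 30 days: 109 − 30 = 79 left.
May 1993 has 31 days: 79 − 31 = 48 left.
June 1993 has 30 days: 48 − 30 = 18 left.
18 days into July 1993 → July 18, 1993.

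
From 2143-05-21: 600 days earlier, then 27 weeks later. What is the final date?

Subtracting 600 days from May 21, 2143:
Going back 21 days from May 21, 2143 reaches the end of the previous month; 600 − 21 = 579 left.
April 2143 has 30 days: 579 − 30 = 549 left.
March 2143 has 31 days: 549 − 31 = 518 left.
February 2143 has 28 days (2143 is not a leap year): 518 − 28 = 490 left.
January 2143 has 31 days: 490 − 31 = 459 left.
December 2142 has 31 days: 459 − 31 = 428 left.
November 2142 has 30 days: 428 − 30 = 398 left.
October 2142 has 31 days: 398 − 31 = 367 left.
September 2142 has 30 days: 367 − 30 = 337 left.
August 2142 has 31 days: 337 − 31 = 306 left.
July 2142 has 31 days: 306 − 31 = 275 left.
June 2142 has 30 days: 275 − 30 = 245 left.
May 2142 has 31 days: 245 − 31 = 214 left.
April 2142 has 30 days: 214 − 30 = 184 left.
March 2142 has 31 days: 184 − 31 = 153 left.
February 2142 has 28 days (2142 is not a leap year): 153 − 28 = 125 left.
January 2142 has 31 days: 125 − 31 = 94 left.
December 2141 has 31 days: 94 − 31 = 63 left.
November 2141 has 30 days: 63 − 30 = 33 left.
October 2141 has 31 days: 33 − 31 = 2 left.
September 2141 has 30 days; 30 − 2 = 28 → September 28, 2141.
Counting forward 27 weeks (= 189 days) from September 28, 2141:
September has 30 days, so 30 − 28 = 2 days remain after September 28, 2141; 189 − 2 = 187 left.
October 2141 has 31 days: 187 − 31 = 156 left.
November 2141 has 30 days: 156 − 30 = 126 left.
December 2141 has 31 days: 126 − 31 = 95 left.
January 2142 has 31 days: 95 − 31 = 64 left.
February 2142 has 28 days (2142 is not a leap year): 64 − 28 = 36 left.
March 2142 has 31 days: 36 − 31 = 5 left.
5 days into April 2142 → April 5, 2142.

April 5, 2142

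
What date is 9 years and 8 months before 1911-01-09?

May 9, 1901

Counting back 9 years and 8 months from January 9, 1911.
-9 years → 1902; month 1 − 8 = -7, which is month 5 of year 1901 → May 1901.
Day 9 is valid in May, giving May 9, 1901.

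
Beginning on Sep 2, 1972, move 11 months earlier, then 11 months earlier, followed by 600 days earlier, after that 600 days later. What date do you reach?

November 2, 1970

Subtracting 11 months from September 2, 1972:
month 9 − 11 = -2, which is month 10 of year 1971 → October 1971.
Day 2 is valid in October, giving October 2, 1971.
Going back 11 months from October 2, 1971:
month 10 − 11 = -1, which is month 11 of year 1970 → November 1970.
Day 2 is valid in November, giving November 2, 1970.
Subtracting 600 days from November 2, 1970:
Going back 2 days from November 2, 1970 reaches the end of the previous month; 600 − 2 = 598 left.
October 1970 has 31 days: 598 − 31 = 567 left.
September 1970 has 30 days: 567 − 30 = 537 left.
August 1970 has 31 days: 537 − 31 = 506 left.
July 1970 has 31 days: 506 − 31 = 475 left.
June 1970 has 30 days: 475 − 30 = 445 left.
May 1970 has 31 days: 445 − 31 = 414 left.
April 1970 has 30 days: 414 − 30 = 384 left.
March 1970 has 31 days: 384 − 31 = 353 left.
February 1970 has 28 days (1970 is not a leap year): 353 − 28 = 325 left.
January 1970 has 31 days: 325 − 31 = 294 left.
December 1969 has 31 days: 294 − 31 = 263 left.
November 1969 has 30 days: 263 − 30 = 233 left.
October 1969 has 31 days: 233 − 31 = 202 left.
September 1969 has 30 days: 202 − 30 = 172 left.
August 1969 has 31 days: 172 − 31 = 141 left.
July 1969 has 31 days: 141 − 31 = 110 left.
June 1969 has 30 days: 110 − 30 = 80 left.
May 1969 has 31 days: 80 − 31 = 49 left.
April 1969 has 30 days: 49 − 30 = 19 left.
March 1969 has 31 days; 31 − 19 = 12 → March 12, 1969.
Adding 600 days from March 12, 1969:
March has 31 days, so 31 − 12 = 19 days remain after March 12, 1969; 600 − 19 = 581 left.
April 1969 has 30 days: 581 − 30 = 551 left.
May 1969 has 31 days: 551 − 31 = 520 left.
June 1969 has 30 days: 520 − 30 = 490 left.
July 1969 has 31 days: 490 − 31 = 459 left.
August 1969 has 31 days: 459 − 31 = 428 left.
September 1969 has 30 days: 428 − 30 = 398 left.
October 1969 has 31 days: 398 − 31 = 367 left.
November 1969 has 30 days: 367 − 30 = 337 left.
December 1969 has 31 days: 337 − 31 = 306 left.
January 1970 has 31 days: 306 − 31 = 275 left.
February 1970 has 28 days (1970 is not a leap year): 275 − 28 = 247 left.
March 1970 has 31 days: 247 − 31 = 216 left.
April 1970 has 30 days: 216 − 30 = 186 left.
May 1970 has 31 days: 186 − 31 = 155 left.
June 1970 has 30 days: 155 − 30 = 125 left.
July 1970 has 31 days: 125 − 31 = 94 left.
August 1970 has 31 days: 94 − 31 = 63 left.
September 1970 has 30 days: 63 − 30 = 33 left.
October 1970 has 31 days: 33 − 31 = 2 left.
2 days into November 1970 → November 2, 1970.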